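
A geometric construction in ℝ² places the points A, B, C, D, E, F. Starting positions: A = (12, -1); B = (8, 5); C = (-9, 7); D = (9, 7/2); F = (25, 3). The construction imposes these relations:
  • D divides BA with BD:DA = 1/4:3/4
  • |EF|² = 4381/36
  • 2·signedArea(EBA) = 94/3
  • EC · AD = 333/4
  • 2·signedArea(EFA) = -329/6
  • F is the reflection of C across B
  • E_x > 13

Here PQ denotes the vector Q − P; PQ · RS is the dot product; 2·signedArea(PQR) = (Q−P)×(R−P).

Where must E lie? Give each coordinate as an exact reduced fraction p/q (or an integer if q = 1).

1. E_x = 14  [2·signedArea(EBA) = 94/3 ∩ EC · AD = 333/4]
2. E_y = 23/6  [2·signedArea(EBA) = 94/3 ∩ EC · AD = 333/4]
   → E = (14, 23/6)

E = (14, 23/6)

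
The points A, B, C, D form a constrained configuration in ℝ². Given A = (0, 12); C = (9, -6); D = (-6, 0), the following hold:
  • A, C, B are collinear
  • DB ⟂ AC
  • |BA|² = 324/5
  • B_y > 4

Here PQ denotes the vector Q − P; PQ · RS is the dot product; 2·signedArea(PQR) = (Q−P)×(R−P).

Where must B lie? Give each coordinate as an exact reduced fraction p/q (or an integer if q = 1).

1. B_x = 18/5  [A, C, B are collinear ∩ DB ⟂ AC]
2. B_y = 24/5  [A, C, B are collinear ∩ DB ⟂ AC]
   → B = (18/5, 24/5)

B = (18/5, 24/5)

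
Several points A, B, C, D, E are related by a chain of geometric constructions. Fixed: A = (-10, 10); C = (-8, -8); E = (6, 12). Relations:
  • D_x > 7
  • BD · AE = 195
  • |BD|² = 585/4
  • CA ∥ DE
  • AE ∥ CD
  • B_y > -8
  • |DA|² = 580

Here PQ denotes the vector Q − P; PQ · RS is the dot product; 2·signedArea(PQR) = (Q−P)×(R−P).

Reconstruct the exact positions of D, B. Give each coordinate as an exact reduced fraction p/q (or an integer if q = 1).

B = (-4, -15/2)
D = (8, -6)

1. D_x = 8  [CA ∥ DE ∩ AE ∥ CD]
2. D_y = -6  [CA ∥ DE ∩ AE ∥ CD]
   → D = (8, -6)
3. B_x = -4  [line -16·x + -2·y + -79 = 0 ∩ |BD|² = 585/4]
4. B_y = -15/2  [line -16·x + -2·y + -79 = 0 ∩ |BD|² = 585/4]
   → B = (-4, -15/2)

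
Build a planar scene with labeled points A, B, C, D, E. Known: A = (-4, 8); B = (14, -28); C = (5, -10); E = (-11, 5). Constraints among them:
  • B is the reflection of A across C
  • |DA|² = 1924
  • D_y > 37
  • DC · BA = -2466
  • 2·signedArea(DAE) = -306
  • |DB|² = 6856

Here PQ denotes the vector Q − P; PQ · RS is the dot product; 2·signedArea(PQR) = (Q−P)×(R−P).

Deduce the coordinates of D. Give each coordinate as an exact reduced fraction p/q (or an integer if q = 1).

D = (-36, 38)

1. D_x = -36  [2·signedArea(DAE) = -306 ∩ DC · BA = -2466]
2. D_y = 38  [2·signedArea(DAE) = -306 ∩ DC · BA = -2466]
   → D = (-36, 38)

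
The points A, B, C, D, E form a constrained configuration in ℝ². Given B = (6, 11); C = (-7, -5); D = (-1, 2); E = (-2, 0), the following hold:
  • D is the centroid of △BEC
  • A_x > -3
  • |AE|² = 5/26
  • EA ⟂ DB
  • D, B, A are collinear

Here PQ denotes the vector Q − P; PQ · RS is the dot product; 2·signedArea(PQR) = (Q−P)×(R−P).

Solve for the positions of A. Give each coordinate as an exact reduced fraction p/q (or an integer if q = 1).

1. A_x = -61/26  [D, B, A are collinear ∩ EA ⟂ DB]
2. A_y = 7/26  [D, B, A are collinear ∩ EA ⟂ DB]
   → A = (-61/26, 7/26)

A = (-61/26, 7/26)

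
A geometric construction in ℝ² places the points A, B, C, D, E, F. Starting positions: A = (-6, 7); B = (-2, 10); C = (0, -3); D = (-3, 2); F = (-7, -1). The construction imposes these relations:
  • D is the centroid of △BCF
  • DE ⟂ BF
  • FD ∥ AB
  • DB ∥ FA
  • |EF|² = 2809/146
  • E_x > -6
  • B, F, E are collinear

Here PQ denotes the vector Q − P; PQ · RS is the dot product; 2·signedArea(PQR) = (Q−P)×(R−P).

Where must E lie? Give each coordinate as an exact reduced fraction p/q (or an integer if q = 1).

E = (-757/146, 437/146)

1. E_x = -757/146  [B, F, E are collinear ∩ DE ⟂ BF]
2. E_y = 437/146  [B, F, E are collinear ∩ DE ⟂ BF]
   → E = (-757/146, 437/146)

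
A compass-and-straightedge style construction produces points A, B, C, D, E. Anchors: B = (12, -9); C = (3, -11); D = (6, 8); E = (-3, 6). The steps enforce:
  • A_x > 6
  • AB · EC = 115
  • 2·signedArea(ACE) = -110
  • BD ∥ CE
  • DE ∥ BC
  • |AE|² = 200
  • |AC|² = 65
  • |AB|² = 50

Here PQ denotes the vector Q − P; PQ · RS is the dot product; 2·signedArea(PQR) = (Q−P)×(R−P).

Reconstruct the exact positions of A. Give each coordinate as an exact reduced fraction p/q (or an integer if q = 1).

1. A_x = 7  [AB · EC = 115 ∩ 2·signedArea(ACE) = -110]
2. A_y = -4  [AB · EC = 115 ∩ 2·signedArea(ACE) = -110]
   → A = (7, -4)

A = (7, -4)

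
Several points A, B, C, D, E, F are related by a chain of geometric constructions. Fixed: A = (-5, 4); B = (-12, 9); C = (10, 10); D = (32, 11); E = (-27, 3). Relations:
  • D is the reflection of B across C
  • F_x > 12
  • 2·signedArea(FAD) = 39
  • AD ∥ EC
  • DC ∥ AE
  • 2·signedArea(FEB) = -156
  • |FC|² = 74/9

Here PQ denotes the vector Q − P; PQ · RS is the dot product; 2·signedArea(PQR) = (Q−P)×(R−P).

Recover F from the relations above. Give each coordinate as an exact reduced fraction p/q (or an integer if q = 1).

F = (37/3, 25/3)

1. F_x = 37/3  [2·signedArea(FEB) = -156 ∩ 2·signedArea(FAD) = 39]
2. F_y = 25/3  [2·signedArea(FEB) = -156 ∩ 2·signedArea(FAD) = 39]
   → F = (37/3, 25/3)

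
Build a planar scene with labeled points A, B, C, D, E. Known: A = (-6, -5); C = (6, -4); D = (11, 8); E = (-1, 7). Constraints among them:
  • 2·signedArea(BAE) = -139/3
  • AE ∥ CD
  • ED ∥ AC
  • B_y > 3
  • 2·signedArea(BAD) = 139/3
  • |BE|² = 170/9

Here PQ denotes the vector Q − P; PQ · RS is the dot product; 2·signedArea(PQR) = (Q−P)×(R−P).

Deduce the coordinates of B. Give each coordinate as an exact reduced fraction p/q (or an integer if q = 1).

B = (4/3, 10/3)

1. B_x = 4/3  [2·signedArea(BAE) = -139/3 ∩ 2·signedArea(BAD) = 139/3]
2. B_y = 10/3  [2·signedArea(BAE) = -139/3 ∩ 2·signedArea(BAD) = 139/3]
   → B = (4/3, 10/3)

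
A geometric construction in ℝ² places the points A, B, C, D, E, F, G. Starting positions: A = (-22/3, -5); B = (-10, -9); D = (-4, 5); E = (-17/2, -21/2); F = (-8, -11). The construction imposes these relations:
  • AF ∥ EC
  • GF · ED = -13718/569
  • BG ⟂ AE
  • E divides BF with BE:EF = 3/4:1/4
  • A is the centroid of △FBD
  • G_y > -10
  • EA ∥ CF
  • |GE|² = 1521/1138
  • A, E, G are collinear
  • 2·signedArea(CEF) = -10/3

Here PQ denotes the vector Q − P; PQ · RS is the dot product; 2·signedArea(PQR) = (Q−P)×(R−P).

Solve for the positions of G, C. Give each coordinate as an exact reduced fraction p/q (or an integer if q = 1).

1. G_x = -4700/569  [A, E, G are collinear ∩ BG ⟂ AE]
2. G_y = -5331/569  [A, E, G are collinear ∩ BG ⟂ AE]
   → G = (-4700/569, -5331/569)
3. C_x = -55/6  [EA ∥ CF ∩ AF ∥ EC]
4. C_y = -33/2  [EA ∥ CF ∩ AF ∥ EC]
   → C = (-55/6, -33/2)

C = (-55/6, -33/2)
G = (-4700/569, -5331/569)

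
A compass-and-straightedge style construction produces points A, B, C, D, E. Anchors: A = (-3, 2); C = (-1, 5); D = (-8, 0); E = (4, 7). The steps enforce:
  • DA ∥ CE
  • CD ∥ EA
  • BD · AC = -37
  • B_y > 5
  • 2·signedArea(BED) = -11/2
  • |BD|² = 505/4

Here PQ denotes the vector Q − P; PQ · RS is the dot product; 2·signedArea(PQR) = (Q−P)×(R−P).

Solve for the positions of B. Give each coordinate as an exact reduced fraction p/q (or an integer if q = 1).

B = (3/2, 6)

1. B_x = 3/2  [BD · AC = -37 ∩ 2·signedArea(BED) = -11/2]
2. B_y = 6  [BD · AC = -37 ∩ 2·signedArea(BED) = -11/2]
   → B = (3/2, 6)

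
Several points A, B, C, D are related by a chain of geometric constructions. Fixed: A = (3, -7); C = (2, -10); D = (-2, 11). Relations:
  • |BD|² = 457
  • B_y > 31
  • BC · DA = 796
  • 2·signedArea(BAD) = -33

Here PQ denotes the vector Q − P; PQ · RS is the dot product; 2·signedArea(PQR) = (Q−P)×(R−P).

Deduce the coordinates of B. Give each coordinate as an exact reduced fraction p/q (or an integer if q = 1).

B = (-6, 32)

1. B_x = -6  [2·signedArea(BAD) = -33 ∩ BC · DA = 796]
2. B_y = 32  [2·signedArea(BAD) = -33 ∩ BC · DA = 796]
   → B = (-6, 32)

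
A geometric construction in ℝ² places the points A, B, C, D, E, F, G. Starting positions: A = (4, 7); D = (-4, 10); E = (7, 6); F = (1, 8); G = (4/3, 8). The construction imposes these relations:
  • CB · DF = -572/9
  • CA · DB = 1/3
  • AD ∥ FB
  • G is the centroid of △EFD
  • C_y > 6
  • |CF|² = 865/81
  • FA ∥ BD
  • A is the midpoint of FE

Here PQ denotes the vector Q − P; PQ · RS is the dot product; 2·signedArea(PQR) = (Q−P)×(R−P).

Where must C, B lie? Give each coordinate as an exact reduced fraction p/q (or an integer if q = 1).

1. B_x = -7  [FA ∥ BD ∩ AD ∥ FB]
2. B_y = 11  [FA ∥ BD ∩ AD ∥ FB]
   → B = (-7, 11)
3. C_x = 37/9  [CB · DF = -572/9 ∩ CA · DB = 1/3]
4. C_y = 7  [CB · DF = -572/9 ∩ CA · DB = 1/3]
   → C = (37/9, 7)

B = (-7, 11)
C = (37/9, 7)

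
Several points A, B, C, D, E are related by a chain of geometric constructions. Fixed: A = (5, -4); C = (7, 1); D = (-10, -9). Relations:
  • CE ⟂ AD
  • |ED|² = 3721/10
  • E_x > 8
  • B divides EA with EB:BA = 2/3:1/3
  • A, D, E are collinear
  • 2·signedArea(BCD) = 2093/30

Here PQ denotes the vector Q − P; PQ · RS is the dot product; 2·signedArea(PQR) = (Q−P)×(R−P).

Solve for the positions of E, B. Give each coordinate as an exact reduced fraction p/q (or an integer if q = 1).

B = (61/10, -109/30)
E = (83/10, -29/10)

1. E_x = 83/10  [A, D, E are collinear ∩ CE ⟂ AD]
2. E_y = -29/10  [A, D, E are collinear ∩ CE ⟂ AD]
   → E = (83/10, -29/10)
3. B_x = 61/10  [B divides EA with EB:BA = 2/3:1/3]
4. B_y = -109/30  [B divides EA with EB:BA = 2/3:1/3]
   → B = (61/10, -109/30)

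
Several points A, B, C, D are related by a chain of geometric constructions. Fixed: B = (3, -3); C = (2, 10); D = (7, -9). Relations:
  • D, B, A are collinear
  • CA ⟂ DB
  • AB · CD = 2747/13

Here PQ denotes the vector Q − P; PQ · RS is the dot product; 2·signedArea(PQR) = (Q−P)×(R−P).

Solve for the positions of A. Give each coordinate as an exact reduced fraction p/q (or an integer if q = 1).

1. A_x = -43/13  [D, B, A are collinear ∩ CA ⟂ DB]
2. A_y = 84/13  [D, B, A are collinear ∩ CA ⟂ DB]
   → A = (-43/13, 84/13)

A = (-43/13, 84/13)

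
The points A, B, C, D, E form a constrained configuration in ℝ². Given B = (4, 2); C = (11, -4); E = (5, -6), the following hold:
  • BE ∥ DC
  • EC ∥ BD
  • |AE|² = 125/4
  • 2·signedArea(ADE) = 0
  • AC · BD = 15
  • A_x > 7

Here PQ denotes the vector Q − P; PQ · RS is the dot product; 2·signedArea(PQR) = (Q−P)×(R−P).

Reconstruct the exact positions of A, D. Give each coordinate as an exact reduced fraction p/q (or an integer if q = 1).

1. D_x = 10  [BE ∥ DC ∩ EC ∥ BD]
2. D_y = 4  [BE ∥ DC ∩ EC ∥ BD]
   → D = (10, 4)
3. A_x = 15/2  [2·signedArea(ADE) = 0 ∩ AC · BD = 15]
4. A_y = -1  [2·signedArea(ADE) = 0 ∩ AC · BD = 15]
   → A = (15/2, -1)

A = (15/2, -1)
D = (10, 4)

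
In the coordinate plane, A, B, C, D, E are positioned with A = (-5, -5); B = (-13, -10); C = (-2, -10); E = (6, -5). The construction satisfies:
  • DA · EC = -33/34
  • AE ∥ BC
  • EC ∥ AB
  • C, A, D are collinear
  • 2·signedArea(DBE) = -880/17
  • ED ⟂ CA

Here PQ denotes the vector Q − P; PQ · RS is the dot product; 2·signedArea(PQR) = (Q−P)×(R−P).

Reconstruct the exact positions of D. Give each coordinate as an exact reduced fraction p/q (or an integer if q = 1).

1. D_x = -71/34  [C, A, D are collinear ∩ ED ⟂ CA]
2. D_y = -335/34  [C, A, D are collinear ∩ ED ⟂ CA]
   → D = (-71/34, -335/34)

D = (-71/34, -335/34)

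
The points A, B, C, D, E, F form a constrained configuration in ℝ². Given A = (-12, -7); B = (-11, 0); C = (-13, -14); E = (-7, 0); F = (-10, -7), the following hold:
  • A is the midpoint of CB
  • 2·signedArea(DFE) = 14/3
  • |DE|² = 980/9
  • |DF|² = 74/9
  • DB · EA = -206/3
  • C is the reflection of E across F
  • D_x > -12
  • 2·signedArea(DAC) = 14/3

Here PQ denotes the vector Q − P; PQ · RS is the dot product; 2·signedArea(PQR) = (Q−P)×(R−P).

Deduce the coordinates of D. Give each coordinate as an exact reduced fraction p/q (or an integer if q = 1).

D = (-35/3, -28/3)

1. D_x = -35/3  [2·signedArea(DFE) = 14/3 ∩ DB · EA = -206/3]
2. D_y = -28/3  [2·signedArea(DFE) = 14/3 ∩ DB · EA = -206/3]
   → D = (-35/3, -28/3)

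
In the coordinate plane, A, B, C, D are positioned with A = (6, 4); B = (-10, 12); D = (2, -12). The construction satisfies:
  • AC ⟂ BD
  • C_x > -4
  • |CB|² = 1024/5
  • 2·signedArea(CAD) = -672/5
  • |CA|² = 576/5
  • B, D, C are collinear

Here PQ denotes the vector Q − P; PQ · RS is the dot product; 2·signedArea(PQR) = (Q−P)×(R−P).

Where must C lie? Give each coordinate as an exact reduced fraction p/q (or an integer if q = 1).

C = (-18/5, -4/5)

1. C_x = -18/5  [B, D, C are collinear ∩ AC ⟂ BD]
2. C_y = -4/5  [B, D, C are collinear ∩ AC ⟂ BD]
   → C = (-18/5, -4/5)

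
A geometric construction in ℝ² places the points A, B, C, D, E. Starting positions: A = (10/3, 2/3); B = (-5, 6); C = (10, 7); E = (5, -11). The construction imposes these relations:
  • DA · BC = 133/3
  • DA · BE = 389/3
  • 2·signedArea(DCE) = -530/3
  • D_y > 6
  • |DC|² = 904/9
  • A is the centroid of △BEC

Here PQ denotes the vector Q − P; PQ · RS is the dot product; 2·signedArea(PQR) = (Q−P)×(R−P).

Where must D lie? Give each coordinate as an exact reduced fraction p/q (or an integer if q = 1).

D = (0, 19/3)

1. D_x = 0  [DA · BE = 389/3 ∩ 2·signedArea(DCE) = -530/3]
2. D_y = 19/3  [DA · BE = 389/3 ∩ 2·signedArea(DCE) = -530/3]
   → D = (0, 19/3)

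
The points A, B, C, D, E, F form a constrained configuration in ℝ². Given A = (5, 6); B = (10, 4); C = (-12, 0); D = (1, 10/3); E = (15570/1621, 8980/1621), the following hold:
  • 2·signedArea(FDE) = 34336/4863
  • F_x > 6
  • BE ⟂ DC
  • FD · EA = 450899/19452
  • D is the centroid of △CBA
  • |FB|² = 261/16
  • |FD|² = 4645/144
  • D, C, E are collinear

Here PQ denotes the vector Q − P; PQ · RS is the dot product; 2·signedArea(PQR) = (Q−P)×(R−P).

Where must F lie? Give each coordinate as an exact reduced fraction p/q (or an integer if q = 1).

F = (25/4, 11/2)

1. F_x = 25/4  [2·signedArea(FDE) = 34336/4863 ∩ FD · EA = 450899/19452]
2. F_y = 11/2  [2·signedArea(FDE) = 34336/4863 ∩ FD · EA = 450899/19452]
   → F = (25/4, 11/2)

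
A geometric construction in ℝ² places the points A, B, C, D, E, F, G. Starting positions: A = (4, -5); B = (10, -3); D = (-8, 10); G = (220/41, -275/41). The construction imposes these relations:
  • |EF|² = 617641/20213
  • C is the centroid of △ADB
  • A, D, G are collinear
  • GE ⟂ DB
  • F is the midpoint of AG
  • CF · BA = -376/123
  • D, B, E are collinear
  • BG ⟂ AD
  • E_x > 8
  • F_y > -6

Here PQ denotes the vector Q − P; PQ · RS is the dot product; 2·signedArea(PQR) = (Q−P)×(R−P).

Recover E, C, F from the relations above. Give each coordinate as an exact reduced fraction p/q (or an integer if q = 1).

1. E_x = 176138/20213  [D, B, E are collinear ∩ GE ⟂ DB]
2. E_y = -41867/20213  [D, B, E are collinear ∩ GE ⟂ DB]
   → E = (176138/20213, -41867/20213)
3. C_x = 2  [C is the centroid of △ADB]
4. C_y = 2/3  [C is the centroid of △ADB]
   → C = (2, 2/3)
5. F_x = 192/41  [F is the midpoint of AG]
6. F_y = -240/41  [F is the midpoint of AG]
   → F = (192/41, -240/41)

C = (2, 2/3)
E = (176138/20213, -41867/20213)
F = (192/41, -240/41)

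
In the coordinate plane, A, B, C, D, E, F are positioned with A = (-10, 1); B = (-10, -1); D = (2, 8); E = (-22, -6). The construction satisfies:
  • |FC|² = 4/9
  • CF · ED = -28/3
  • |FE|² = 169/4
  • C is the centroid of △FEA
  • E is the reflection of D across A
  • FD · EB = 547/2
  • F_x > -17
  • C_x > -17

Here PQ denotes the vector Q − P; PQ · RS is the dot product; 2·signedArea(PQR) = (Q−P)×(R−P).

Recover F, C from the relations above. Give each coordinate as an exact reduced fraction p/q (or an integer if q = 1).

C = (-16, -17/6)
F = (-16, -7/2)

1. F_x = -16  [line -12·x + -5·y + -419/2 = 0 ∩ |FE|² = 169/4]
2. F_y = -7/2  [line -12·x + -5·y + -419/2 = 0 ∩ |FE|² = 169/4]
   → F = (-16, -7/2)
3. C_x = -16  [C is the centroid of △FEA]
4. C_y = -17/6  [C is the centroid of △FEA]
   → C = (-16, -17/6)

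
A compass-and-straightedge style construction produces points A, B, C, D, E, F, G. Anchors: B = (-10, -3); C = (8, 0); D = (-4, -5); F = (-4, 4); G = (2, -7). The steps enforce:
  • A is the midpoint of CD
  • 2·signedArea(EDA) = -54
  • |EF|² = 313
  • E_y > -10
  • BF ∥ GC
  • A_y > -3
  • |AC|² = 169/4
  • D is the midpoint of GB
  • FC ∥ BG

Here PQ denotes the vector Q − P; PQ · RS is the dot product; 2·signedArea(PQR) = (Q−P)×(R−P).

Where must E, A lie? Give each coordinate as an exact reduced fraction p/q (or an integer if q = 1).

1. A_x = 2  [A is the midpoint of CD]
2. A_y = -5/2  [A is the midpoint of CD]
   → A = (2, -5/2)
3. E_x = 8  [line -5/2·x + 6·y + 74 = 0 ∩ |EF|² = 313]
4. E_y = -9  [line -5/2·x + 6·y + 74 = 0 ∩ |EF|² = 313]
   → E = (8, -9)

A = (2, -5/2)
E = (8, -9)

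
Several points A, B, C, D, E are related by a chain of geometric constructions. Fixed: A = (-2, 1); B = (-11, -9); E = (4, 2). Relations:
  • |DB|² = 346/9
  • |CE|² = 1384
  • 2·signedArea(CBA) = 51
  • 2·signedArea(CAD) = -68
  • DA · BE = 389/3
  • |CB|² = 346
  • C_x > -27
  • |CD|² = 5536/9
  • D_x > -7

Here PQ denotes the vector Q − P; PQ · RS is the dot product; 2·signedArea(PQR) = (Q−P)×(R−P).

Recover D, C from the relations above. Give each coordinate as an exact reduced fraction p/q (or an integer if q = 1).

1. D_x = -6  [line -15·x + -11·y + -446/3 = 0 ∩ |DB|² = 346/9]
2. D_y = -16/3  [line -15·x + -11·y + -446/3 = 0 ∩ |DB|² = 346/9]
   → D = (-6, -16/3)
3. C_x = -26  [2·signedArea(CAD) = -68 ∩ 2·signedArea(CBA) = 51]
4. C_y = -20  [2·signedArea(CAD) = -68 ∩ 2·signedArea(CBA) = 51]
   → C = (-26, -20)

C = (-26, -20)
D = (-6, -16/3)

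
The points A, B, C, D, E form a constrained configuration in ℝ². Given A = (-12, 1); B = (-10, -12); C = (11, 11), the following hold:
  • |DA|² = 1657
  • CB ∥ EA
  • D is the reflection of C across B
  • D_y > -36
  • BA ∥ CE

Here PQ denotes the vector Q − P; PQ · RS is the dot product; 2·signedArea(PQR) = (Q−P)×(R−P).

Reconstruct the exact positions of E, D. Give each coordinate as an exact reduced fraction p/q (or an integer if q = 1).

1. E_x = 9  [CB ∥ EA ∩ BA ∥ CE]
2. E_y = 24  [CB ∥ EA ∩ BA ∥ CE]
   → E = (9, 24)
3. D_x = -31  [D is the reflection of C across B]
4. D_y = -35  [D is the reflection of C across B]
   → D = (-31, -35)

D = (-31, -35)
E = (9, 24)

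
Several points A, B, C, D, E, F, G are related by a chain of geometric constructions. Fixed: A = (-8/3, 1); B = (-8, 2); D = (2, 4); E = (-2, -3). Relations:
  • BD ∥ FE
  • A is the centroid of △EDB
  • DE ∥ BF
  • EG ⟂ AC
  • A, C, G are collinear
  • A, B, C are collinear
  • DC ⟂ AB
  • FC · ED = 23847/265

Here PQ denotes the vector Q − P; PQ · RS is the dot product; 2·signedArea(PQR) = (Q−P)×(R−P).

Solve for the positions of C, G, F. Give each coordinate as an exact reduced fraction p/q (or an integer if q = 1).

1. C_x = 344/265  [A, B, C are collinear ∩ DC ⟂ AB]
2. C_y = 68/265  [A, B, C are collinear ∩ DC ⟂ AB]
   → C = (344/265, 68/265)
3. G_x = -344/265  [A, C, G are collinear ∩ EG ⟂ AC]
4. G_y = 197/265  [A, C, G are collinear ∩ EG ⟂ AC]
   → G = (-344/265, 197/265)
5. F_x = -12  [BD ∥ FE ∩ DE ∥ BF]
6. F_y = -5  [BD ∥ FE ∩ DE ∥ BF]
   → F = (-12, -5)

C = (344/265, 68/265)
F = (-12, -5)
G = (-344/265, 197/265)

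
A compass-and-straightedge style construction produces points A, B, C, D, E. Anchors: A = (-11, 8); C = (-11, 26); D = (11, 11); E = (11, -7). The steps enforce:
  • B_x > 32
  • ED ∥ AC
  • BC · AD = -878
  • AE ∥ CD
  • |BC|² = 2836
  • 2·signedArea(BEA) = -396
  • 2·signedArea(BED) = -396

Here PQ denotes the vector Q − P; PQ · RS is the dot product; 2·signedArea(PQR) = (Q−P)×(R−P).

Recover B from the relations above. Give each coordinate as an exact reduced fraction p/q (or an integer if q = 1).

1. B_x = 33  [2·signedArea(BED) = -396 ∩ BC · AD = -878]
2. B_y = -4  [2·signedArea(BED) = -396 ∩ BC · AD = -878]
   → B = (33, -4)

B = (33, -4)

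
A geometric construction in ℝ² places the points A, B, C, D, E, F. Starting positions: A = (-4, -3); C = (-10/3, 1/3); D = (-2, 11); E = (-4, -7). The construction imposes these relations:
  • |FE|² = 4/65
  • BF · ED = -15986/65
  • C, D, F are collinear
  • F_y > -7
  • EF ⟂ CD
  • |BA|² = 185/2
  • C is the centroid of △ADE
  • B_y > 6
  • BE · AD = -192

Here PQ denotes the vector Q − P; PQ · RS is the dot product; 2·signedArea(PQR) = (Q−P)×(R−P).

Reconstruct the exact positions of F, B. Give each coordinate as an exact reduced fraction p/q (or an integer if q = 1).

1. F_x = -276/65  [C, D, F are collinear ∩ EF ⟂ CD]
2. F_y = -453/65  [C, D, F are collinear ∩ EF ⟂ CD]
   → F = (-276/65, -453/65)
3. B_x = -5/2  [BE · AD = -192 ∩ BF · ED = -15986/65]
4. B_y = 13/2  [BE · AD = -192 ∩ BF · ED = -15986/65]
   → B = (-5/2, 13/2)

B = (-5/2, 13/2)
F = (-276/65, -453/65)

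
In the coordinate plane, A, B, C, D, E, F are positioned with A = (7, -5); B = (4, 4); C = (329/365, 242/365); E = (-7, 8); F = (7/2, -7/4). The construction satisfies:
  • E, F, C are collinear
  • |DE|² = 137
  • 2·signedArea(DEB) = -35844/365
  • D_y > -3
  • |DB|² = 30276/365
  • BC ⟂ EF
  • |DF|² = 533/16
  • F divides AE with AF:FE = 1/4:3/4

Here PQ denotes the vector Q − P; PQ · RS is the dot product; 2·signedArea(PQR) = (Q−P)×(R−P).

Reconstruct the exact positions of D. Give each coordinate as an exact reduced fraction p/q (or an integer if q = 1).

1. D_x = -802/365  [line 4·x + 11·y + 13944/365 = 0 ∩ |DF|² = 533/16]
2. D_y = -976/365  [line 4·x + 11·y + 13944/365 = 0 ∩ |DF|² = 533/16]
   → D = (-802/365, -976/365)

D = (-802/365, -976/365)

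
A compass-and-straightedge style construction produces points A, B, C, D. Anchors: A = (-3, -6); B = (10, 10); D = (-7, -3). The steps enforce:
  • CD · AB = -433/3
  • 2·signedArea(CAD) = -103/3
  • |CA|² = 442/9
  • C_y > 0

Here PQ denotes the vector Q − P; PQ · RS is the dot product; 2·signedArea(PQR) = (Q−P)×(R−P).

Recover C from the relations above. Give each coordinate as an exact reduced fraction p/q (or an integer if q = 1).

1. C_x = 0  [2·signedArea(CAD) = -103/3 ∩ CD · AB = -433/3]
2. C_y = 1/3  [2·signedArea(CAD) = -103/3 ∩ CD · AB = -433/3]
   → C = (0, 1/3)

C = (0, 1/3)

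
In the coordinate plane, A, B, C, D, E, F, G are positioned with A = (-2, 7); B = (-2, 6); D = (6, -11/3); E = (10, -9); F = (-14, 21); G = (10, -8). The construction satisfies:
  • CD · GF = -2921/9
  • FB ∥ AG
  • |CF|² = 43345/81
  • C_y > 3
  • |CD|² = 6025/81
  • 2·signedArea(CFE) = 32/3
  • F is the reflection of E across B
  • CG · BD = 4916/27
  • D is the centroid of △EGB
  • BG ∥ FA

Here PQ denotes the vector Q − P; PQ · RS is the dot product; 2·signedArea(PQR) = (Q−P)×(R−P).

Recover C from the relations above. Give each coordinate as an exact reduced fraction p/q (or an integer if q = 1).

1. C_x = 2/3  [CG · BD = 4916/27 ∩ 2·signedArea(CFE) = 32/3]
2. C_y = 28/9  [CG · BD = 4916/27 ∩ 2·signedArea(CFE) = 32/3]
   → C = (2/3, 28/9)

C = (2/3, 28/9)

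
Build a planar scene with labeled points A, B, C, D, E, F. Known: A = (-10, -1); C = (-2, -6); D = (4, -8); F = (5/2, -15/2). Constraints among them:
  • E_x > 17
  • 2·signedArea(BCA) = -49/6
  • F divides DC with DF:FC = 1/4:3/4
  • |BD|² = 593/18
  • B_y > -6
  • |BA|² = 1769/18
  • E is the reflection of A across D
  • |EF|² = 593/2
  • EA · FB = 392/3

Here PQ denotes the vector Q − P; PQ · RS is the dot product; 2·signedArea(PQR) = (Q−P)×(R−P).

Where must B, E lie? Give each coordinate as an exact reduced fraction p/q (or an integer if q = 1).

1. B_x = -7/6  [line -5·x + -8·y + -299/6 = 0 ∩ |BD|² = 593/18]
2. B_y = -11/2  [line -5·x + -8·y + -299/6 = 0 ∩ |BD|² = 593/18]
   → B = (-7/6, -11/2)
3. E_x = 18  [E is the reflection of A across D]
4. E_y = -15  [E is the reflection of A across D]
   → E = (18, -15)

B = (-7/6, -11/2)
E = (18, -15)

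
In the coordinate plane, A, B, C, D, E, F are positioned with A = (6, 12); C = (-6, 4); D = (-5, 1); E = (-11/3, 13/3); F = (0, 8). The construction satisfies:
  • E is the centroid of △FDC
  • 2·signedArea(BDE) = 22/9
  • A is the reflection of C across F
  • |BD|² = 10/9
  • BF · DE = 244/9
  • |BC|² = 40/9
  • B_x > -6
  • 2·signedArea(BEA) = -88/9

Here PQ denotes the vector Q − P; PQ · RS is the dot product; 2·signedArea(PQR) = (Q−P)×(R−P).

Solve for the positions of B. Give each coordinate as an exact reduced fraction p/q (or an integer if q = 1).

1. B_x = -16/3  [BF · DE = 244/9 ∩ 2·signedArea(BEA) = -88/9]
2. B_y = 2  [BF · DE = 244/9 ∩ 2·signedArea(BEA) = -88/9]
   → B = (-16/3, 2)

B = (-16/3, 2)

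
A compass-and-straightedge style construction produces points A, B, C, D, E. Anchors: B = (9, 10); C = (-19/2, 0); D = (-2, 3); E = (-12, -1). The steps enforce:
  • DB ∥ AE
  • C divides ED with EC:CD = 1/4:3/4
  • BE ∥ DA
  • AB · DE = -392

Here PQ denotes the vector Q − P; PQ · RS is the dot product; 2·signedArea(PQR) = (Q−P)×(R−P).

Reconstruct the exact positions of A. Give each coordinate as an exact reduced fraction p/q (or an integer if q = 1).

A = (-23, -8)

1. A_x = -23  [DB ∥ AE ∩ BE ∥ DA]
2. A_y = -8  [DB ∥ AE ∩ BE ∥ DA]
   → A = (-23, -8)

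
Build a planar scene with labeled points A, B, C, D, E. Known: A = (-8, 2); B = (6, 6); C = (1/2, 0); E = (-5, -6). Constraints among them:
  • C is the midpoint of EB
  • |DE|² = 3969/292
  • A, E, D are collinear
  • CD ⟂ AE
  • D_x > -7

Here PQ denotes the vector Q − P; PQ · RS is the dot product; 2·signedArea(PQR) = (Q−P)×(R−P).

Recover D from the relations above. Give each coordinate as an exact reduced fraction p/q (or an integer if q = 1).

D = (-919/146, -186/73)

1. D_x = -919/146  [A, E, D are collinear ∩ CD ⟂ AE]
2. D_y = -186/73  [A, E, D are collinear ∩ CD ⟂ AE]
   → D = (-919/146, -186/73)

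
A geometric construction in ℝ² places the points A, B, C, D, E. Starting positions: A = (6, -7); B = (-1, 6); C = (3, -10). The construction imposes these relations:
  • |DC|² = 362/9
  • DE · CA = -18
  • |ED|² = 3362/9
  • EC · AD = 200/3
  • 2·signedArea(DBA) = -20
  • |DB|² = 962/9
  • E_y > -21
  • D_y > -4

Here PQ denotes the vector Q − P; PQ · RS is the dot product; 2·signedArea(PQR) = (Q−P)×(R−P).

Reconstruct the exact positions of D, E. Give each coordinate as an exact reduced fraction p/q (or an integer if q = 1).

1. D_x = 8/3  [line 13·x + 7·y + -9 = 0 ∩ |DC|² = 362/9]
2. D_y = -11/3  [line 13·x + 7·y + -9 = 0 ∩ |DC|² = 362/9]
   → D = (8/3, -11/3)
3. E_x = 13  [DE · CA = -18 ∩ EC · AD = 200/3]
4. E_y = -20  [DE · CA = -18 ∩ EC · AD = 200/3]
   → E = (13, -20)

D = (8/3, -11/3)
E = (13, -20)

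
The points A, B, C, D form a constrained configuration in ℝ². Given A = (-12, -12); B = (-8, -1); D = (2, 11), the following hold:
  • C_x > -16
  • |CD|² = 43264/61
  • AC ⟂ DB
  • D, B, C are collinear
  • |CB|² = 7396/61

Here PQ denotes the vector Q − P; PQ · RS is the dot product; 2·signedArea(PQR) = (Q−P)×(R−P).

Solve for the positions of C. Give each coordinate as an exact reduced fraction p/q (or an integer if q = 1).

C = (-918/61, -577/61)

1. C_x = -918/61  [D, B, C are collinear ∩ AC ⟂ DB]
2. C_y = -577/61  [D, B, C are collinear ∩ AC ⟂ DB]
   → C = (-918/61, -577/61)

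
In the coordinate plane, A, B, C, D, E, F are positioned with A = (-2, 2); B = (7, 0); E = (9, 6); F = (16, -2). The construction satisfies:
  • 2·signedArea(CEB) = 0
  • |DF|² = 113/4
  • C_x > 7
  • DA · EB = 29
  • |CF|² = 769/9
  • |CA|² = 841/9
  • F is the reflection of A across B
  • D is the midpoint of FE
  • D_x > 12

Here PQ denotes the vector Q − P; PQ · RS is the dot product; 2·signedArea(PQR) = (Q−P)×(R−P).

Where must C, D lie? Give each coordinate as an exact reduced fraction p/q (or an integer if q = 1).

C = (23/3, 2)
D = (25/2, 2)

1. C_x = 23/3  [line 6·x + -2·y + -42 = 0 ∩ |CA|² = 841/9]
2. C_y = 2  [line 6·x + -2·y + -42 = 0 ∩ |CA|² = 841/9]
   → C = (23/3, 2)
3. D_x = 25/2  [D is the midpoint of FE]
4. D_y = 2  [D is the midpoint of FE]
   → D = (25/2, 2)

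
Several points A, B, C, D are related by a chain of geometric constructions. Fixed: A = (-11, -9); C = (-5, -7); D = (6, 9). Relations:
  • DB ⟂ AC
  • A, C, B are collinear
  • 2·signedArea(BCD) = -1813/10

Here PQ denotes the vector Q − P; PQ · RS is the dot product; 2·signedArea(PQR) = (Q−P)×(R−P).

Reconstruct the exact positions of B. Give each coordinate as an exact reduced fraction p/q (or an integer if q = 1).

1. B_x = 97/10  [A, C, B are collinear ∩ DB ⟂ AC]
2. B_y = -21/10  [A, C, B are collinear ∩ DB ⟂ AC]
   → B = (97/10, -21/10)

B = (97/10, -21/10)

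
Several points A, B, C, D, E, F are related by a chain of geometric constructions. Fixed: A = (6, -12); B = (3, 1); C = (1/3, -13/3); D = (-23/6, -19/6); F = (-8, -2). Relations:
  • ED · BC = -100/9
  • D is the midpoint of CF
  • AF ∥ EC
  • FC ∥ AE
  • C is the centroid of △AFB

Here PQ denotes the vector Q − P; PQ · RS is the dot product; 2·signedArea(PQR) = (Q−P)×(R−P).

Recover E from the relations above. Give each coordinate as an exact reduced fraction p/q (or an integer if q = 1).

E = (43/3, -43/3)

1. E_x = 43/3  [AF ∥ EC ∩ FC ∥ AE]
2. E_y = -43/3  [AF ∥ EC ∩ FC ∥ AE]
   → E = (43/3, -43/3)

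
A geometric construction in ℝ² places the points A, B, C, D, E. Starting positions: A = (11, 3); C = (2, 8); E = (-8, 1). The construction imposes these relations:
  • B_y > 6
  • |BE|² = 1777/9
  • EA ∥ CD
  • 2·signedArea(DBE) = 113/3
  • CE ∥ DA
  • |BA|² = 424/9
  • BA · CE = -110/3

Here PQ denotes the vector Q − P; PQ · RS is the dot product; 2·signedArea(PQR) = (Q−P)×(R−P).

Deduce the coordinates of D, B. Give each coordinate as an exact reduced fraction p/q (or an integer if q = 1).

B = (5, 19/3)
D = (21, 10)

1. D_x = 21  [CE ∥ DA ∩ EA ∥ CD]
2. D_y = 10  [CE ∥ DA ∩ EA ∥ CD]
   → D = (21, 10)
3. B_x = 5  [BA · CE = -110/3 ∩ 2·signedArea(DBE) = 113/3]
4. B_y = 19/3  [BA · CE = -110/3 ∩ 2·signedArea(DBE) = 113/3]
   → B = (5, 19/3)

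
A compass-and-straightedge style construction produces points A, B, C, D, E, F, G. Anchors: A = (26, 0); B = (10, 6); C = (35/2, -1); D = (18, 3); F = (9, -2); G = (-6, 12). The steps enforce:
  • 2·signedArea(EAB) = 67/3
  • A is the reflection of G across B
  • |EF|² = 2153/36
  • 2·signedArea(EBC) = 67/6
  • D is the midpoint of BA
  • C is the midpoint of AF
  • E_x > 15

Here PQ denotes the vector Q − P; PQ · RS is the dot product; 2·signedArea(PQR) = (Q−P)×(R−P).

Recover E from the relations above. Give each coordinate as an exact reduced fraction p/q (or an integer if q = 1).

1. E_x = 91/6  [2·signedArea(EAB) = 67/3 ∩ 2·signedArea(EBC) = 67/6]
2. E_y = 8/3  [2·signedArea(EAB) = 67/3 ∩ 2·signedArea(EBC) = 67/6]
   → E = (91/6, 8/3)

E = (91/6, 8/3)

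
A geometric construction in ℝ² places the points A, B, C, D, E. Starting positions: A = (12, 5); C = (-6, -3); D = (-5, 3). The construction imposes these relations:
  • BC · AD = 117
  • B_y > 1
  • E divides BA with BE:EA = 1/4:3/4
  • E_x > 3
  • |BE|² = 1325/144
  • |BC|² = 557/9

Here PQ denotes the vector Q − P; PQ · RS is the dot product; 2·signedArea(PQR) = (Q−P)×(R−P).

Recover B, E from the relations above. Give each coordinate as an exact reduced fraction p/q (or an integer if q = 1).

B = (1/3, 5/3)
E = (13/4, 5/2)

1. B_x = 1/3  [line 17·x + 2·y + -9 = 0 ∩ |BC|² = 557/9]
2. B_y = 5/3  [line 17·x + 2·y + -9 = 0 ∩ |BC|² = 557/9]
   → B = (1/3, 5/3)
3. E_x = 13/4  [E divides BA with BE:EA = 1/4:3/4]
4. E_y = 5/2  [E divides BA with BE:EA = 1/4:3/4]
   → E = (13/4, 5/2)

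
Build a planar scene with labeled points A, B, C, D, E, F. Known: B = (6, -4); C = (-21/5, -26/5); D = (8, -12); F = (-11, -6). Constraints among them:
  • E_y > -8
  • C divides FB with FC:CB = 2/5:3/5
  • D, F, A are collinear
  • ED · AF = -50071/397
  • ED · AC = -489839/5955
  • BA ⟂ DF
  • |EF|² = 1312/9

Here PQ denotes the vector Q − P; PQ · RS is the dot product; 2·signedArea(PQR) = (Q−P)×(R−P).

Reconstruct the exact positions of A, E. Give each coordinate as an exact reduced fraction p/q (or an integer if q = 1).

A = (1542/397, -4248/397)
E = (1, -22/3)

1. A_x = 1542/397  [D, F, A are collinear ∩ BA ⟂ DF]
2. A_y = -4248/397  [D, F, A are collinear ∩ BA ⟂ DF]
   → A = (1542/397, -4248/397)
3. E_x = 1  [ED · AC = -489839/5955 ∩ ED · AF = -50071/397]
4. E_y = -22/3  [ED · AC = -489839/5955 ∩ ED · AF = -50071/397]
   → E = (1, -22/3)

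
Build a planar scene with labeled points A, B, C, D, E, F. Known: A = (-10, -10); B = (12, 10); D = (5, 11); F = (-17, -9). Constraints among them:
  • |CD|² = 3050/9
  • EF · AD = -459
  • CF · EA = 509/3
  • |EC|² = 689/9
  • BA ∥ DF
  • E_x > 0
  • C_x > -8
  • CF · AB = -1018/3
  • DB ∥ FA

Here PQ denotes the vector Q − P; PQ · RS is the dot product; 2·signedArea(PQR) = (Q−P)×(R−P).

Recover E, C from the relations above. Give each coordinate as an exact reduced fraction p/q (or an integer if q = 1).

C = (-22/3, -8/3)
E = (1, 0)

1. C_x = -22/3  [line -22·x + -20·y + -644/3 = 0 ∩ |CD|² = 3050/9]
2. C_y = -8/3  [line -22·x + -20·y + -644/3 = 0 ∩ |CD|² = 3050/9]
   → C = (-22/3, -8/3)
3. E_x = 1  [EF · AD = -459 ∩ CF · EA = 509/3]
4. E_y = 0  [EF · AD = -459 ∩ CF · EA = 509/3]
   → E = (1, 0)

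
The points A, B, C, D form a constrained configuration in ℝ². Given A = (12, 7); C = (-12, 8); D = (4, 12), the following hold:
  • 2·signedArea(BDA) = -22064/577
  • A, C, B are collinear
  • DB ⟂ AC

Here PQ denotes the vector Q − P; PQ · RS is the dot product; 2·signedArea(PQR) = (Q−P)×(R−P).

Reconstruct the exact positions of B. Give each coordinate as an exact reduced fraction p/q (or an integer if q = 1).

B = (2196/577, 4236/577)

1. B_x = 2196/577  [A, C, B are collinear ∩ DB ⟂ AC]
2. B_y = 4236/577  [A, C, B are collinear ∩ DB ⟂ AC]
   → B = (2196/577, 4236/577)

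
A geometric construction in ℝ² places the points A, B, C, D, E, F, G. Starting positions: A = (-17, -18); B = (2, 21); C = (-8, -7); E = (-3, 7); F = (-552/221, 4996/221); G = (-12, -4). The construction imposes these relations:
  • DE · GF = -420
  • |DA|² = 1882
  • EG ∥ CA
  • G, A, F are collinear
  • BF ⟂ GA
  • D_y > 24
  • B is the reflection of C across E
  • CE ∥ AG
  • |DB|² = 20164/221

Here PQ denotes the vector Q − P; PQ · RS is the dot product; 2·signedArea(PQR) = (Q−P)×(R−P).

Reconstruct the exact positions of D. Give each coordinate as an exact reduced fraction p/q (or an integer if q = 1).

D = (-1546/221, 5351/221)

1. D_x = -1546/221  [line -2100/221·x + -5880/221·y + 127680/221 = 0 ∩ |DB|² = 20164/221]
2. D_y = 5351/221  [line -2100/221·x + -5880/221·y + 127680/221 = 0 ∩ |DB|² = 20164/221]
   → D = (-1546/221, 5351/221)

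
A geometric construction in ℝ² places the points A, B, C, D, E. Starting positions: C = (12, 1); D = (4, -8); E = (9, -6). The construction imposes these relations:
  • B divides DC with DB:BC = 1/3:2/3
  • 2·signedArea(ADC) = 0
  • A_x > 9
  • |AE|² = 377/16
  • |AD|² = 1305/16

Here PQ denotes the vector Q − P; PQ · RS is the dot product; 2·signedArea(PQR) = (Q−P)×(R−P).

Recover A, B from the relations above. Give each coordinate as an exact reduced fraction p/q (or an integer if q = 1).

1. A_x = 10  [line -9·x + 8·y + 100 = 0 ∩ |AE|² = 377/16]
2. A_y = -5/4  [line -9·x + 8·y + 100 = 0 ∩ |AE|² = 377/16]
   → A = (10, -5/4)
3. B_x = 20/3  [B divides DC with DB:BC = 1/3:2/3]
4. B_y = -5  [B divides DC with DB:BC = 1/3:2/3]
   → B = (20/3, -5)

A = (10, -5/4)
B = (20/3, -5)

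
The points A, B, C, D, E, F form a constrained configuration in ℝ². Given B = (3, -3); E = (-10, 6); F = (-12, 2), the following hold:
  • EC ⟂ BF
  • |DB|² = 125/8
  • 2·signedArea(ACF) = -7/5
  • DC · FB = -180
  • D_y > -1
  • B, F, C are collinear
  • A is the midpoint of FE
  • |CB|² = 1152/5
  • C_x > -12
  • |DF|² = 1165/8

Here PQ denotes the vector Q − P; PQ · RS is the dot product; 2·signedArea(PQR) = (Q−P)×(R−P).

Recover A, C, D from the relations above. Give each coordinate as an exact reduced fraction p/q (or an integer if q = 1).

A = (-11, 4)
C = (-57/5, 9/5)
D = (-1/4, -3/4)

1. A_x = -11  [A is the midpoint of FE]
2. A_y = 4  [A is the midpoint of FE]
   → A = (-11, 4)
3. C_x = -57/5  [B, F, C are collinear ∩ EC ⟂ BF]
4. C_y = 9/5  [B, F, C are collinear ∩ EC ⟂ BF]
   → C = (-57/5, 9/5)
5. D_x = -1/4  [line -15·x + 5·y + 0 = 0 ∩ |DF|² = 1165/8]
6. D_y = -3/4  [line -15·x + 5·y + 0 = 0 ∩ |DF|² = 1165/8]
   → D = (-1/4, -3/4)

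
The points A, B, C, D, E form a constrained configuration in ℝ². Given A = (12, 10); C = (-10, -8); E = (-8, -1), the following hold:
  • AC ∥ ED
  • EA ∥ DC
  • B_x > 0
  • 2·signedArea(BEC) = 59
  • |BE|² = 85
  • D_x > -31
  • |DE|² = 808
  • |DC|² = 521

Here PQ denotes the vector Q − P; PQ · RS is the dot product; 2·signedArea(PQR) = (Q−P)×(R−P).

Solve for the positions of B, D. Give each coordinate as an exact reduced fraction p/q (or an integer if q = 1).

1. B_x = 1  [line 7·x + -2·y + -5 = 0 ∩ |BE|² = 85]
2. B_y = 1  [line 7·x + -2·y + -5 = 0 ∩ |BE|² = 85]
   → B = (1, 1)
3. D_x = -30  [EA ∥ DC ∩ AC ∥ ED]
4. D_y = -19  [EA ∥ DC ∩ AC ∥ ED]
   → D = (-30, -19)

B = (1, 1)
D = (-30, -19)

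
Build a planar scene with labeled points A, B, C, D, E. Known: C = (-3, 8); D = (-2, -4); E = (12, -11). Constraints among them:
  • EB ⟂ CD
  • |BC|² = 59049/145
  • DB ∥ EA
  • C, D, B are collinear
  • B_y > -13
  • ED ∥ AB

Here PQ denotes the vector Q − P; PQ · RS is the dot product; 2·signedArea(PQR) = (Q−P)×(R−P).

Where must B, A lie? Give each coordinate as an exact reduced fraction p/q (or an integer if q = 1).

A = (1838/145, -2771/145)
B = (-192/145, -1756/145)

1. B_x = -192/145  [C, D, B are collinear ∩ EB ⟂ CD]
2. B_y = -1756/145  [C, D, B are collinear ∩ EB ⟂ CD]
   → B = (-192/145, -1756/145)
3. A_x = 1838/145  [ED ∥ AB ∩ DB ∥ EA]
4. A_y = -2771/145  [ED ∥ AB ∩ DB ∥ EA]
   → A = (1838/145, -2771/145)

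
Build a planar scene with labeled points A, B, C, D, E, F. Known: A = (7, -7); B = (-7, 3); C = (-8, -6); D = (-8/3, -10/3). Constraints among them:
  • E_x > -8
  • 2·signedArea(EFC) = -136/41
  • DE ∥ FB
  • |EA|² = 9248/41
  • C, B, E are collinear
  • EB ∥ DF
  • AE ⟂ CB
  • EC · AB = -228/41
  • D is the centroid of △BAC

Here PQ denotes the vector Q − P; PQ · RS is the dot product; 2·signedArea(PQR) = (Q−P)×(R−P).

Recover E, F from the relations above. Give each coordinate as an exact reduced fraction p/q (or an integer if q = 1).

1. E_x = -325/41  [C, B, E are collinear ∩ AE ⟂ CB]
2. E_y = -219/41  [C, B, E are collinear ∩ AE ⟂ CB]
   → E = (-325/41, -219/41)
3. F_x = -214/123  [DE ∥ FB ∩ EB ∥ DF]
4. F_y = 616/123  [DE ∥ FB ∩ EB ∥ DF]
   → F = (-214/123, 616/123)

E = (-325/41, -219/41)
F = (-214/123, 616/123)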